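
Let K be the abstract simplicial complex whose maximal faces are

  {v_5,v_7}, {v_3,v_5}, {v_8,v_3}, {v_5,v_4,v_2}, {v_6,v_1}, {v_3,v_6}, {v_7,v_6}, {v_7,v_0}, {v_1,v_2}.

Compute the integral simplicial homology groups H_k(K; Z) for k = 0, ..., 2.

Order the vertices as v_0 < v_1 < v_2 < v_3 < v_4 < v_5 < v_6 < v_7 < v_8. Listing each simplex with vertices in this order, K has dimension 2 with simplices:

  0-simplices (9): [v_0], [v_1], [v_2], [v_3], [v_4], [v_5], [v_6], [v_7], [v_8]
  1-simplices (11): [v_0,v_7], [v_1,v_2], [v_1,v_6], [v_2,v_4], [v_2,v_5], [v_3,v_5], [v_3,v_6], [v_3,v_8], [v_4,v_5], [v_5,v_7], [v_6,v_7]
  2-simplices (1): [v_2,v_4,v_5]

Hence C_0 ≅ Z^9, C_1 ≅ Z^11, C_2 ≅ Z^1.

∂_1: C_1 → C_0 maps an edge to its endpoints' difference, ∂[p,q] = q − p.
The 9×11 boundary matrix has rank 8 and Smith normal form diag(1,1,1,1,1,1,1,1).

Boundary ∂_2: C_2 → C_1 maps a triangle to the signed sum of its edges. For instance
  ∂[v_2,v_4,v_5] = [v_4,v_5] − [v_2,v_5] + [v_2,v_4].
As a 11×1 matrix over Z this has rank 1, with invariant factors (1).

From H_k ≅ ker(∂_k) / im(∂_{k+1}) we obtain:

  H_0: rank C_0 − rank ∂_1 = 9 − 8 = 1, and the invariant factors of ∂_1 are all 1, so H_0 = Z.
  H_1: rank ker ∂_1 − rank ∂_2 = (11 − 8) − 1 = 2, and the invariant factors of ∂_2 are all 1, so H_1 = Z^2.
  H_2: rank ker ∂_2 − rank ∂_3 = (1 − 1) − 0 = 0, and there is no ∂_3, so H_2 = 0.

As a check, the Euler characteristic is 9 − 11 + 1 = -1, which agrees with 1 − 2 + 0 = -1.

H_0 ≅ Z,  H_1 ≅ Z^2,  H_2 = 0.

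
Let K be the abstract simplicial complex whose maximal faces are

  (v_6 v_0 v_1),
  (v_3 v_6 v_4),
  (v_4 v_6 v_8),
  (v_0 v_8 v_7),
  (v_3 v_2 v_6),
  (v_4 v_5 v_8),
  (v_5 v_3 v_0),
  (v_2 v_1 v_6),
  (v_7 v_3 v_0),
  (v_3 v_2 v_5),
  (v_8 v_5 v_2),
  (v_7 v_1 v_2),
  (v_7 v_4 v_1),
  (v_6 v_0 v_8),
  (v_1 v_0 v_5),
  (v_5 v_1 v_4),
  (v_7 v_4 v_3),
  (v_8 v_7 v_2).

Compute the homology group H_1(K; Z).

H_1 ≅ Z^2.

We work with the vertex ordering v_0 < v_1 < v_2 < v_3 < v_4 < v_5 < v_6 < v_7 < v_8. The simplices of K, each written with vertices in increasing order, are:

  0-simplices (9): [v_0], [v_1], [v_2], [v_3], [v_4], [v_5], [v_6], [v_7], [v_8]
  1-simplices (27): (27 of them)
  2-simplices (18): (18 of them)

giving chain groups C_0 ≅ Z^9, C_1 ≅ Z^27, C_2 ≅ Z^18.

Boundary ∂_1: C_1 → C_0 is given by ∂[p,q] = [q] − [p]. For instance
  ∂[v_0,v_8] = [v_8] − [v_0].
The 9×27 boundary matrix has rank 8 and Smith normal form diag(1,1,1,1,1,1,1,1).

The boundary map ∂_2: C_2 → C_1 acts by ∂[p,q,r] = [q,r] − [p,r] + [p,q]. For instance
  ∂[v_0,v_3,v_5] = [v_3,v_5] − [v_0,v_5] + [v_0,v_3],
  ∂[v_3,v_4,v_6] = [v_4,v_6] − [v_3,v_6] + [v_3,v_4].
As a 27×18 matrix over Z this has rank 17, with invariant factors (1,1,1,1,1,1,1,1,1,1,1,1,1,1,1,1,1).

Reading off H_k = ker ∂_k / im ∂_{k+1}:

  H_1: rank ker ∂_1 − rank ∂_2 = (27 − 8) − 17 = 2, and the invariant factors of ∂_2 are all 1, so H_1 ≅ Z^2.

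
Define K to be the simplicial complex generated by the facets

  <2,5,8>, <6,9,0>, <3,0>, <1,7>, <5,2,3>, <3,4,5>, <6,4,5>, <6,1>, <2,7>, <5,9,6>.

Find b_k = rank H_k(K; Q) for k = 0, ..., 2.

Take the total order 0 < 1 < 2 < 3 < 4 < 5 < 6 < 7 < 8 < 9 on the vertex set. Then K (dimension 2) consists of the simplices:

  0-simplices (10): [0], [1], [2], [3], [4], [5], [6], [7], [8], [9]
  1-simplices (17): [0,3], [0,6], [0,9], [1,6], [1,7], [2,3], [2,5], [2,7], [2,8], [3,4], [3,5], [4,5], [4,6], [5,6], [5,8], [5,9], [6,9]
  2-simplices (6): [0,6,9], [2,3,5], [2,5,8], [3,4,5], [4,5,6], [5,6,9]

Hence C_0 ≅ Z^10, C_1 ≅ Z^17, C_2 ≅ Z^6.

Boundary ∂_1: C_1 → C_0 maps an edge to its endpoints' difference, ∂[p,q] = q − p. For instance
  ∂[2,8] = [8] − [2].
As a 10×17 matrix over Z this has rank 9, with invariant factors (1,1,1,1,1,1,1,1,1).

Boundary ∂_2: C_2 → C_1 sends each 2-simplex [p,q,r] to [q,r] − [p,r] + [p,q]. For instance
  ∂[2,5,8] = [5,8] − [2,8] + [2,5],
  ∂[0,6,9] = [6,9] − [0,9] + [0,6].
The 17×6 boundary matrix has rank 6 and Smith normal form diag(1,1,1,1,1,1).

From H_k ≅ ker(∂_k) / im(∂_{k+1}) we obtain:

  H_0: rank C_0 − rank ∂_1 = 10 − 9 = 1, and the invariant factors of ∂_1 are all 1, so H_0 = Z.
  H_1: rank ker ∂_1 − rank ∂_2 = (17 − 9) − 6 = 2, and the invariant factors of ∂_2 are all 1, so H_1 = Z^2.
  H_2: rank ker ∂_2 − rank ∂_3 = (6 − 6) − 0 = 0, and there is no ∂_3, so H_2 = 0.

As a check, the Euler characteristic is 10 − 17 + 6 = -1, which agrees with 1 − 2 + 0 = -1.

Hence the Betti numbers are b_0 = 1, b_1 = 2, b_2 = 0.

b_0 = 1, b_1 = 2, b_2 = 0.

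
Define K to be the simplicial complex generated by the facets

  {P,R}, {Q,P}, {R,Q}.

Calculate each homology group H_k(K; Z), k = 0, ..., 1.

H_0 = Z,  H_1 = Z.

We work with the vertex ordering P < Q < R. The simplices of K, each written with vertices in increasing order, are:

  0-simplices (3): P, Q, R
  1-simplices (3): PQ, PR, QR

so the chain groups are C_0 ≅ Z^3, C_1 ≅ Z^3.

Boundary ∂_1: C_1 → C_0 sends each edge [p,q] (with p < q) to q − p. For instance
  ∂QR = R − Q.
The 3×3 boundary matrix has rank 2 and Smith normal form diag(1,1).

Now H_k = ker ∂_k / im ∂_{k+1}, so:

  H_0: rank C_0 − rank ∂_1 = 3 − 2 = 1, and the invariant factors of ∂_1 are all 1, so H_0 = Z.
  H_1: rank ker ∂_1 − rank ∂_2 = (3 − 2) − 0 = 1, and there is no ∂_2, so H_1 = Z.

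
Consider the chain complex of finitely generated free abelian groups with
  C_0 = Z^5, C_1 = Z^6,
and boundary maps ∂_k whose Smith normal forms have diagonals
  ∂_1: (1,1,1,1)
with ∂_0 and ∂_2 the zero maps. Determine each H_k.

H_0 = Z,  H_1 = Z^2.

H_0: b_0 = 5 − 0 − 4 = 1; torsion from ∂_1 factors > 1: none. So H_0 = Z.
H_1: b_1 = 6 − 4 − 0 = 2; torsion from ∂_2 factors > 1: none. So H_1 = Z^2.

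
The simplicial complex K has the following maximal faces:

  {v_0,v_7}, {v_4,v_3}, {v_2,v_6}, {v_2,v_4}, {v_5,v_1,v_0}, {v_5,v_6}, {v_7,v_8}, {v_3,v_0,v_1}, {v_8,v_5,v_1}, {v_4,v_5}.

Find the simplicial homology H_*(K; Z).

Take the total order v_0 < v_1 < v_2 < v_3 < v_4 < v_5 < v_6 < v_7 < v_8 on the vertex set. Then K (dimension 2) consists of the simplices:

  0-simplices (9): [v_0], [v_1], [v_2], [v_3], [v_4], [v_5], [v_6], [v_7], [v_8]
  1-simplices (14): [v_0,v_1], [v_0,v_3], [v_0,v_5], [v_0,v_7], [v_1,v_3], [v_1,v_5], [v_1,v_8], [v_2,v_4], [v_2,v_6], [v_3,v_4], [v_4,v_5], [v_5,v_6], [v_5,v_8], [v_7,v_8]
  2-simplices (3): [v_0,v_1,v_3], [v_0,v_1,v_5], [v_1,v_5,v_8]

Hence C_0 ≅ Z^9, C_1 ≅ Z^14, C_2 ≅ Z^3.

Boundary ∂_1: C_1 → C_0 is given by ∂[p,q] = [q] − [p].
As a 9×14 matrix over Z this has rank 8, with invariant factors (1,1,1,1,1,1,1,1).

∂_2: C_2 → C_1 maps a triangle to the signed sum of its edges. For instance
  ∂[v_1,v_5,v_8] = [v_5,v_8] − [v_1,v_8] + [v_1,v_5],
  ∂[v_0,v_1,v_3] = [v_1,v_3] − [v_0,v_3] + [v_0,v_1].
This gives a 14×3 integer matrix of rank 3; reducing to Smith normal form yields diagonal entries (1,1,1).

Now H_k = ker ∂_k / im ∂_{k+1}, so:

  H_0: rank C_0 − rank ∂_1 = 9 − 8 = 1, and the invariant factors of ∂_1 are all 1, so H_0 ≅ Z.
  H_1: rank ker ∂_1 − rank ∂_2 = (14 − 8) − 3 = 3, and the invariant factors of ∂_2 are all 1, so H_1 ≅ Z^3.
  H_2: rank ker ∂_2 − rank ∂_3 = (3 − 3) − 0 = 0, and there is no ∂_3, so H_2 ≅ 0.

As a check, the Euler characteristic is 9 − 14 + 3 = -2, which agrees with 1 − 3 + 0 = -2.

H_0 = Z,  H_1 = Z^3,  H_2 = 0.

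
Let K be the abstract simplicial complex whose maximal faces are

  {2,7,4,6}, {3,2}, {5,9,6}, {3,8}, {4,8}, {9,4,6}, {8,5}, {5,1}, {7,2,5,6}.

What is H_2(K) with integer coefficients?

Order the vertices as 1 < 2 < 3 < 4 < 5 < 6 < 7 < 8 < 9. Listing each simplex with vertices in this order, K has dimension 3 with simplices:

  0-simplices (9): [1], [2], [3], [4], [5], [6], [7], [8], [9]
  1-simplices (17): [1,5], [2,3], [2,4], [2,5], [2,6], [2,7], [3,8], [4,6], [4,7], [4,8], [4,9], [5,6], [5,7], [5,8], [5,9], [6,7], [6,9]
  2-simplices (9): [2,4,6], [2,4,7], [2,5,6], [2,5,7], [2,6,7], [4,6,7], [4,6,9], [5,6,7], [5,6,9]
  3-simplices (2): [2,4,6,7], [2,5,6,7]

Hence C_0 ≅ Z^9, C_1 ≅ Z^17, C_2 ≅ Z^9, C_3 ≅ Z^2.

The boundary map ∂_1: C_1 → C_0 is given by ∂[p,q] = [q] − [p].
This gives a 9×17 integer matrix of rank 8; reducing to Smith normal form yields diagonal entries (1,1,1,1,1,1,1,1).

Boundary ∂_2: C_2 → C_1 acts by ∂[p,q,r] = [q,r] − [p,r] + [p,q]. For instance
  ∂[4,6,7] = [6,7] − [4,7] + [4,6],
  ∂[5,6,7] = [6,7] − [5,7] + [5,6].
As a 17×9 matrix over Z this has rank 7, with invariant factors (1,1,1,1,1,1,1).

∂_3: C_3 → C_2 sends each 3-simplex σ to the alternating sum Σ_i (−1)^i (σ with its i-th vertex removed). For instance
  ∂[2,5,6,7] = [5,6,7] − [2,6,7] + [2,5,7] − [2,5,6],
  ∂[2,4,6,7] = [4,6,7] − [2,6,7] + [2,4,7] − [2,4,6].
The resulting 9×2 matrix has rank 2, and its Smith normal form has invariant factors (1,1).

Computing H_k = (kernel of ∂_k) / (image of ∂_{k+1}):

  H_2: rank ker ∂_2 − rank ∂_3 = (9 − 7) − 2 = 0, and the invariant factors of ∂_3 are all 1, so H_2 = 0.

H_2 = 0.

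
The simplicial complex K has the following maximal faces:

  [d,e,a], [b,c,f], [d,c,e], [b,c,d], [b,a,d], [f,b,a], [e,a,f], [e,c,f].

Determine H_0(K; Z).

H_0 ≅ Z.

Take the total order a < b < c < d < e < f on the vertex set. Then K (dimension 2) consists of the simplices:

  0-simplices (6): a, b, c, d, e, f
  1-simplices (12): ab, ad, ae, af, bc, bd, bf, cd, ce, cf, de, ef
  2-simplices (8): abd, abf, ade, aef, bcd, bcf, cde, cef

so the chain groups are C_0 ≅ Z^6, C_1 ≅ Z^12, C_2 ≅ Z^8.

∂_1: C_1 → C_0 is given by ∂[p,q] = [q] − [p].
The resulting 6×12 matrix has rank 5, and its Smith normal form has invariant factors (1,1,1,1,1).

Boundary ∂_2: C_2 → C_1 sends each 2-simplex [p,q,r] to [q,r] − [p,r] + [p,q]. For instance
  ∂abf = bf − af + ab,
  ∂cde = de − ce + cd.
The resulting 12×8 matrix has rank 7, and its Smith normal form has invariant factors (1,1,1,1,1,1,1).

From H_k ≅ ker(∂_k) / im(∂_{k+1}) we obtain:

  H_0: rank C_0 − rank ∂_1 = 6 − 5 = 1, and the invariant factors of ∂_1 are all 1, so H_0 ≅ Z.

(K is a triangulation of the 2-sphere S^2.)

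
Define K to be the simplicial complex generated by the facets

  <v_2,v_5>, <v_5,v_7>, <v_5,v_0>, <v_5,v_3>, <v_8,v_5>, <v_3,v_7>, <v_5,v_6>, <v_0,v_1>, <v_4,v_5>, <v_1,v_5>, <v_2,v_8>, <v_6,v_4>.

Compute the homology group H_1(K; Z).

H_1 ≅ Z^4.

Fix the vertex order v_0 < v_1 < v_2 < v_3 < v_4 < v_5 < v_6 < v_7 < v_8 and write every simplex with vertices in increasing order. Then dim K = 1 and the simplices of K are:

  0-simplices (9): [v_0], [v_1], [v_2], [v_3], [v_4], [v_5], [v_6], [v_7], [v_8]
  1-simplices (12): [v_0,v_1], [v_0,v_5], [v_1,v_5], [v_2,v_5], [v_2,v_8], [v_3,v_5], [v_3,v_7], [v_4,v_5], [v_4,v_6], [v_5,v_6], [v_5,v_7], [v_5,v_8]

so the chain groups are C_0 ≅ Z^9, C_1 ≅ Z^12.

Boundary ∂_1: C_1 → C_0 is given by ∂[p,q] = [q] − [p].
The 9×12 boundary matrix has rank 8 and Smith normal form diag(1,1,1,1,1,1,1,1).

Computing H_k = (kernel of ∂_k) / (image of ∂_{k+1}):

  H_1: rank ker ∂_1 − rank ∂_2 = (12 − 8) − 0 = 4, and there is no ∂_2, so H_1 = Z^4.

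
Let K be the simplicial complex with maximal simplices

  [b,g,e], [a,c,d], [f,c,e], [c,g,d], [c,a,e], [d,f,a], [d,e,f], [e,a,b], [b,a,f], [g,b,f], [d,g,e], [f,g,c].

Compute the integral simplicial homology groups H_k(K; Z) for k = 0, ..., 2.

H_0 = Z,  H_1 = Z/2,  H_2 = 0.

Fix the vertex order a < b < c < d < e < f < g and write every simplex with vertices in increasing order. Then dim K = 2 and the simplices of K are:

  0-simplices (7): a, b, c, d, e, f, g
  1-simplices (18): ab, ac, ad, ae, af, be, bf, bg, cd, ce, cf, cg, de, df, dg, ef, eg, fg
  2-simplices (12): abe, abf, acd, ace, adf, beg, bfg, cdg, cef, cfg, def, deg

Hence C_0 ≅ Z^7, C_1 ≅ Z^18, C_2 ≅ Z^12.

Boundary ∂_1: C_1 → C_0 is given by ∂[p,q] = [q] − [p]. For instance
  ∂cg = g − c.
As a 7×18 matrix over Z this has rank 6, with invariant factors (1,1,1,1,1,1).

Boundary ∂_2: C_2 → C_1 maps a triangle to the signed sum of its edges. For instance
  ∂abe = be − ae + ab,
  ∂cef = ef − cf + ce.
As a 18×12 matrix over Z this has rank 12, with invariant factors (1,1,1,1,1,1,1,1,1,1,1,2).

Reading off H_k = ker ∂_k / im ∂_{k+1}:

  H_0: rank C_0 − rank ∂_1 = 7 − 6 = 1, and the invariant factors of ∂_1 are all 1, so H_0 = Z.
  H_1: rank ker ∂_1 − rank ∂_2 = (18 − 6) − 12 = 0, and ∂_2 has invariant factor 2 > 1, so H_1 = Z/2.
  H_2: rank ker ∂_2 − rank ∂_3 = (12 − 12) − 0 = 0, and there is no ∂_3, so H_2 = 0.

As a check, the Euler characteristic is 7 − 18 + 12 = 1, which agrees with 1 − 0 + 0 = 1.
(K is a triangulation of the real projective plane RP^2.)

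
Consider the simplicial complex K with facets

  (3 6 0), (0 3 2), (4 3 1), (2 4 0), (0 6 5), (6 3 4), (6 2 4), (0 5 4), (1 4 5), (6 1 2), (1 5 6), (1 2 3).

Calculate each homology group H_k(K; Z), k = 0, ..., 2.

H_0 ≅ Z,  H_1 ≅ Z/2Z,  H_2 = 0.

Take the total order 0 < 1 < 2 < 3 < 4 < 5 < 6 on the vertex set. Then K (dimension 2) consists of the simplices:

  0-simplices (7): [0], [1], [2], [3], [4], [5], [6]
  1-simplices (18): [0,2], [0,3], [0,4], [0,5], [0,6], [1,2], [1,3], [1,4], [1,5], [1,6], [2,3], [2,4], [2,6], [3,4], [3,6], [4,5], [4,6], [5,6]
  2-simplices (12): [0,2,3], [0,2,4], [0,3,6], [0,4,5], [0,5,6], [1,2,3], [1,2,6], [1,3,4], [1,4,5], [1,5,6], [2,4,6], [3,4,6]

giving chain groups C_0 ≅ Z^7, C_1 ≅ Z^18, C_2 ≅ Z^12.

∂_1: C_1 → C_0 sends each edge [p,q] (with p < q) to q − p. For instance
  ∂[1,6] = [6] − [1].
The resulting 7×18 matrix has rank 6, and its Smith normal form has invariant factors (1,1,1,1,1,1).

Boundary ∂_2: C_2 → C_1 sends each 2-simplex [p,q,r] to [q,r] − [p,r] + [p,q]. For instance
  ∂[2,4,6] = [4,6] − [2,6] + [2,4],
  ∂[0,2,4] = [2,4] − [0,4] + [0,2].
The 18×12 boundary matrix has rank 12 and Smith normal form diag(1,1,1,1,1,1,1,1,1,1,1,2).

Computing H_k = (kernel of ∂_k) / (image of ∂_{k+1}):

  H_0: rank C_0 − rank ∂_1 = 7 − 6 = 1, and the invariant factors of ∂_1 are all 1, so H_0 ≅ Z.
  H_1: rank ker ∂_1 − rank ∂_2 = (18 − 6) − 12 = 0, and ∂_2 has invariant factor 2 > 1, so H_1 ≅ Z/2Z.
  H_2: rank ker ∂_2 − rank ∂_3 = (12 − 12) − 0 = 0, and there is no ∂_3, so H_2 ≅ 0.

As a check, the Euler characteristic is 7 − 18 + 12 = 1, which agrees with 1 − 0 + 0 = 1.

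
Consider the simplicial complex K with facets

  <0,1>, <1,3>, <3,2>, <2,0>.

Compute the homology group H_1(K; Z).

K has 4 vertices, 4 edges.
rank ∂_1 = 3, rank ∂_2 = 0 ⇒ b_1 = 4 − 3 − 0 = 1. So H_1 = Z.

H_1 = Z.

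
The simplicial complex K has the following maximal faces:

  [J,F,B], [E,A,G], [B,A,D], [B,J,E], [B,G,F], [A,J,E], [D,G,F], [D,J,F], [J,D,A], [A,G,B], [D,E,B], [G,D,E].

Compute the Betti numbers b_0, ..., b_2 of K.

Take the total order A < B < D < E < F < G < J on the vertex set. Then K (dimension 2) consists of the simplices:

  0-simplices (7): A, B, D, E, F, G, J
  1-simplices (18): AB, AD, AE, AG, AJ, BD, BE, BF, BG, BJ, DE, DF, DG, DJ, EG, EJ, FG, FJ
  2-simplices (12): ABD, ABG, ADJ, AEG, AEJ, BDE, BEJ, BFG, BFJ, DEG, DFG, DFJ

giving chain groups C_0 ≅ Z^7, C_1 ≅ Z^18, C_2 ≅ Z^12.

Boundary ∂_1: C_1 → C_0 sends each edge [p,q] (with p < q) to q − p. For instance
  ∂BD = D − B.
The 7×18 boundary matrix has rank 6 and Smith normal form diag(1,1,1,1,1,1).

The boundary map ∂_2: C_2 → C_1 sends each 2-simplex [p,q,r] to [q,r] − [p,r] + [p,q]. For instance
  ∂DFG = FG − DG + DF,
  ∂AEG = EG − AG + AE.
The resulting 18×12 matrix has rank 12, and its Smith normal form has invariant factors (1,1,1,1,1,1,1,1,1,1,1,2).

Computing H_k = (kernel of ∂_k) / (image of ∂_{k+1}):

  H_0: rank C_0 − rank ∂_1 = 7 − 6 = 1, and the invariant factors of ∂_1 are all 1, so H_0 = Z.
  H_1: rank ker ∂_1 − rank ∂_2 = (18 − 6) − 12 = 0, and ∂_2 has invariant factor 2 > 1, so H_1 = Z/2.
  H_2: rank ker ∂_2 − rank ∂_3 = (12 − 12) − 0 = 0, and there is no ∂_3, so H_2 = 0.

Hence the Betti numbers are b_0 = 1, b_1 = 0, b_2 = 0.

b_0 = 1, b_1 = 0, b_2 = 0.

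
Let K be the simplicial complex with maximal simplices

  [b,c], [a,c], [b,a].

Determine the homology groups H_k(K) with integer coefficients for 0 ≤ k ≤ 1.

H_0 = Z,  H_1 = Z.

Take the total order a < b < c on the vertex set. Then K (dimension 1) consists of the simplices:

  0-simplices (3): a, b, c
  1-simplices (3): ab, ac, bc

Hence C_0 ≅ Z^3, C_1 ≅ Z^3.

∂_1: C_1 → C_0 maps an edge to its endpoints' difference, ∂[p,q] = q − p.
The resulting 3×3 matrix has rank 2, and its Smith normal form has invariant factors (1,1).

From H_k ≅ ker(∂_k) / im(∂_{k+1}) we obtain:

  H_0: rank C_0 − rank ∂_1 = 3 − 2 = 1, and the invariant factors of ∂_1 are all 1, so H_0 = Z.
  H_1: rank ker ∂_1 − rank ∂_2 = (3 − 2) − 0 = 1, and there is no ∂_2, so H_1 = Z.

As a check, the Euler characteristic is 3 − 3 = 0, which agrees with 1 − 1 = 0.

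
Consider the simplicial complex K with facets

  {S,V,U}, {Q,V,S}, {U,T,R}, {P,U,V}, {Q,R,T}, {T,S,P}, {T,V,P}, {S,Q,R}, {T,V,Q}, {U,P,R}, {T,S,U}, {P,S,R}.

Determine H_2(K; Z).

Order the vertices as P < Q < R < S < T < U < V. Listing each simplex with vertices in this order, K has dimension 2 with simplices:

  0-simplices (7): P, Q, R, S, T, U, V
  1-simplices (18): PR, PS, PT, PU, PV, QR, QS, QT, QV, RS, RT, RU, ST, SU, SV, TU, TV, UV
  2-simplices (12): PRS, PRU, PST, PTV, PUV, QRS, QRT, QSV, QTV, RTU, STU, SUV

Hence C_0 ≅ Z^7, C_1 ≅ Z^18, C_2 ≅ Z^12.

Boundary ∂_1: C_1 → C_0 maps an edge to its endpoints' difference, ∂[p,q] = q − p.
The 7×18 boundary matrix has rank 6 and Smith normal form diag(1,1,1,1,1,1).

Boundary ∂_2: C_2 → C_1 maps a triangle to the signed sum of its edges. For instance
  ∂PRU = RU − PU + PR,
  ∂PUV = UV − PV + PU.
The 18×12 boundary matrix has rank 12 and Smith normal form diag(1,1,1,1,1,1,1,1,1,1,1,2).

From H_k ≅ ker(∂_k) / im(∂_{k+1}) we obtain:

  H_2: rank ker ∂_2 − rank ∂_3 = (12 − 12) − 0 = 0, and there is no ∂_3, so H_2 = 0.

(K is a triangulation of the real projective plane RP^2.)

H_2 = 0.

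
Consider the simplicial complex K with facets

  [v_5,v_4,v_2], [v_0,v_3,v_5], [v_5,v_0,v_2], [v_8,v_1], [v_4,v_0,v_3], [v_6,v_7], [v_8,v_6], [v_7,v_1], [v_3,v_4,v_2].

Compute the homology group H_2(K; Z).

Fix the vertex order v_0 < v_1 < v_2 < v_3 < v_4 < v_5 < v_6 < v_7 < v_8 and write every simplex with vertices in increasing order. Then dim K = 2 and the simplices of K are:

  0-simplices (9): [v_0], [v_1], [v_2], [v_3], [v_4], [v_5], [v_6], [v_7], [v_8]
  1-simplices (14): [v_0,v_2], [v_0,v_3], [v_0,v_4], [v_0,v_5], [v_1,v_7], [v_1,v_8], [v_2,v_3], [v_2,v_4], [v_2,v_5], [v_3,v_4], [v_3,v_5], [v_4,v_5], [v_6,v_7], [v_6,v_8]
  2-simplices (5): [v_0,v_2,v_5], [v_0,v_3,v_4], [v_0,v_3,v_5], [v_2,v_3,v_4], [v_2,v_4,v_5]

so the chain groups are C_0 ≅ Z^9, C_1 ≅ Z^14, C_2 ≅ Z^5.

∂_1: C_1 → C_0 sends each edge [p,q] (with p < q) to q − p.
The resulting 9×14 matrix has rank 7, and its Smith normal form has invariant factors (1,1,1,1,1,1,1).

∂_2: C_2 → C_1 acts by ∂[p,q,r] = [q,r] − [p,r] + [p,q]. For instance
  ∂[v_0,v_3,v_4] = [v_3,v_4] − [v_0,v_4] + [v_0,v_3],
  ∂[v_2,v_4,v_5] = [v_4,v_5] − [v_2,v_5] + [v_2,v_4].
The 14×5 boundary matrix has rank 5 and Smith normal form diag(1,1,1,1,1).

From H_k ≅ ker(∂_k) / im(∂_{k+1}) we obtain:

  H_2: rank ker ∂_2 − rank ∂_3 = (5 − 5) − 0 = 0, and there is no ∂_3, so H_2 = 0.

H_2 ≅ 0.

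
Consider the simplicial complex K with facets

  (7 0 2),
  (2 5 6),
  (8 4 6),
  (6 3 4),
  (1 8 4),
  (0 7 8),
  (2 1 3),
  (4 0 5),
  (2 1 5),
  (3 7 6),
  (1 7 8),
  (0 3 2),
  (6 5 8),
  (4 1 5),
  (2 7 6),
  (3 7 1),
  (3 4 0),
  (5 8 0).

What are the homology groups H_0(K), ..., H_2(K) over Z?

H_0 ≅ Z,  H_1 ≅ Z ⊕ Z_2,  H_2 = 0.

Take the total order 0 < 1 < 2 < 3 < 4 < 5 < 6 < 7 < 8 on the vertex set. Then K (dimension 2) consists of the simplices:

  0-simplices (9): [0], [1], [2], [3], [4], [5], [6], [7], [8]
  1-simplices (27): (27 of them)
  2-simplices (18): [0,2,3], [0,2,7], [0,3,4], [0,4,5], [0,5,8], [0,7,8], [1,2,3], [1,2,5], [1,3,7], [1,4,5], [1,4,8], [1,7,8], [2,5,6], [2,6,7], [3,4,6], [3,6,7], [4,6,8], [5,6,8]

so the chain groups are C_0 ≅ Z^9, C_1 ≅ Z^27, C_2 ≅ Z^18.

Boundary ∂_1: C_1 → C_0 sends each edge [p,q] (with p < q) to q − p. For instance
  ∂[1,4] = [4] − [1].
This gives a 9×27 integer matrix of rank 8; reducing to Smith normal form yields diagonal entries (1,1,1,1,1,1,1,1).

∂_2: C_2 → C_1 maps a triangle to the signed sum of its edges. For instance
  ∂[1,4,8] = [4,8] − [1,8] + [1,4],
  ∂[0,5,8] = [5,8] − [0,8] + [0,5].
The 27×18 boundary matrix has rank 18 and Smith normal form diag(1,1,1,1,1,1,1,1,1,1,1,1,1,1,1,1,1,2).

Now H_k = ker ∂_k / im ∂_{k+1}, so:

  H_0: rank C_0 − rank ∂_1 = 9 − 8 = 1, and the invariant factors of ∂_1 are all 1, so H_0 = Z.
  H_1: rank ker ∂_1 − rank ∂_2 = (27 − 8) − 18 = 1, and ∂_2 has invariant factor 2 > 1, so H_1 = Z ⊕ Z_2.
  H_2: rank ker ∂_2 − rank ∂_3 = (18 − 18) − 0 = 0, and there is no ∂_3, so H_2 = 0.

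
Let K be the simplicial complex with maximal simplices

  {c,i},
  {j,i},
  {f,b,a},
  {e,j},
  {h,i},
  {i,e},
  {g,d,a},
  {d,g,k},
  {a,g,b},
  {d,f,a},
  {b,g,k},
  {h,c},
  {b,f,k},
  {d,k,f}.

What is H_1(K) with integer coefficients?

Order the vertices as a < b < c < d < e < f < g < h < i < j < k. Listing each simplex with vertices in this order, K has dimension 2 with simplices:

  0-simplices (11): a, b, c, d, e, f, g, h, i, j, k
  1-simplices (18): ab, ad, af, ag, bf, bg, bk, ch, ci, df, dg, dk, ei, ej, fk, gk, hi, ij
  2-simplices (8): abf, abg, adf, adg, bfk, bgk, dfk, dgk

giving chain groups C_0 ≅ Z^11, C_1 ≅ Z^18, C_2 ≅ Z^8.

Boundary ∂_1: C_1 → C_0 maps an edge to its endpoints' difference, ∂[p,q] = q − p. For instance
  ∂ei = i − e.
As a 11×18 matrix over Z this has rank 9, with invariant factors (1,1,1,1,1,1,1,1,1).

Boundary ∂_2: C_2 → C_1 maps a triangle to the signed sum of its edges. For instance
  ∂adg = dg − ag + ad,
  ∂abg = bg − ag + ab.
As a 18×8 matrix over Z this has rank 7, with invariant factors (1,1,1,1,1,1,1).

Now H_k = ker ∂_k / im ∂_{k+1}, so:

  H_1: rank ker ∂_1 − rank ∂_2 = (18 − 9) − 7 = 2, and the invariant factors of ∂_2 are all 1, so H_1 = Z^2.

(K is a triangulation of the disjoint union of a wedge of 2 circles and the 2-sphere S^2.)

H_1 = Z^2.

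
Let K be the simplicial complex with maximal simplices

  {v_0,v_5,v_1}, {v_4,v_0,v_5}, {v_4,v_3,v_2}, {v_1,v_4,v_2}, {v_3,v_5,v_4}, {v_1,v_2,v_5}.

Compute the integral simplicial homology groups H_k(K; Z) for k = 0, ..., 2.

Take the total order v_0 < v_1 < v_2 < v_3 < v_4 < v_5 on the vertex set. Then K (dimension 2) consists of the simplices:

  0-simplices (6): [v_0], [v_1], [v_2], [v_3], [v_4], [v_5]
  1-simplices (12): [v_0,v_1], [v_0,v_4], [v_0,v_5], [v_1,v_2], [v_1,v_4], [v_1,v_5], [v_2,v_3], [v_2,v_4], [v_2,v_5], [v_3,v_4], [v_3,v_5], [v_4,v_5]
  2-simplices (6): [v_0,v_1,v_5], [v_0,v_4,v_5], [v_1,v_2,v_4], [v_1,v_2,v_5], [v_2,v_3,v_4], [v_3,v_4,v_5]

giving chain groups C_0 ≅ Z^6, C_1 ≅ Z^12, C_2 ≅ Z^6.

∂_1: C_1 → C_0 maps an edge to its endpoints' difference, ∂[p,q] = q − p.
As a 6×12 matrix over Z this has rank 5, with invariant factors (1,1,1,1,1).

The boundary map ∂_2: C_2 → C_1 acts by ∂[p,q,r] = [q,r] − [p,r] + [p,q]. For instance
  ∂[v_0,v_1,v_5] = [v_1,v_5] − [v_0,v_5] + [v_0,v_1],
  ∂[v_3,v_4,v_5] = [v_4,v_5] − [v_3,v_5] + [v_3,v_4].
The resulting 12×6 matrix has rank 6, and its Smith normal form has invariant factors (1,1,1,1,1,1).

Now H_k = ker ∂_k / im ∂_{k+1}, so:

  H_0: rank C_0 − rank ∂_1 = 6 − 5 = 1, and the invariant factors of ∂_1 are all 1, so H_0 ≅ Z.
  H_1: rank ker ∂_1 − rank ∂_2 = (12 − 5) − 6 = 1, and the invariant factors of ∂_2 are all 1, so H_1 ≅ Z.
  H_2: rank ker ∂_2 − rank ∂_3 = (6 − 6) − 0 = 0, and there is no ∂_3, so H_2 ≅ 0.

As a check, the Euler characteristic is 6 − 12 + 6 = 0, which agrees with 1 − 1 + 0 = 0.

H_0 ≅ Z,  H_1 ≅ Z,  H_2 = 0.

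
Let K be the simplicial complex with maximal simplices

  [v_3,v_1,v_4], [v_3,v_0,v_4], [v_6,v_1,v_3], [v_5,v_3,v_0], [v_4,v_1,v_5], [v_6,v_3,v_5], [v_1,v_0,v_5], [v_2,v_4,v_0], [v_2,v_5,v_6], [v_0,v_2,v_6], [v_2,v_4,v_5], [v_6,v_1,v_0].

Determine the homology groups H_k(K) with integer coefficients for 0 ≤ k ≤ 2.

H_0 = Z,  H_1 = Z/2,  H_2 = 0.

We work with the vertex ordering v_0 < v_1 < v_2 < v_3 < v_4 < v_5 < v_6. The simplices of K, each written with vertices in increasing order, are:

  0-simplices (7): [v_0], [v_1], [v_2], [v_3], [v_4], [v_5], [v_6]
  1-simplices (18): (18 of them)
  2-simplices (12): (12 of them)

giving chain groups C_0 ≅ Z^7, C_1 ≅ Z^18, C_2 ≅ Z^12.

∂_1: C_1 → C_0 sends each edge [p,q] (with p < q) to q − p. For instance
  ∂[v_5,v_6] = [v_6] − [v_5].
As a 7×18 matrix over Z this has rank 6, with invariant factors (1,1,1,1,1,1).

The boundary map ∂_2: C_2 → C_1 maps a triangle to the signed sum of its edges. For instance
  ∂[v_1,v_4,v_5] = [v_4,v_5] − [v_1,v_5] + [v_1,v_4],
  ∂[v_3,v_5,v_6] = [v_5,v_6] − [v_3,v_6] + [v_3,v_5].
This gives a 18×12 integer matrix of rank 12; reducing to Smith normal form yields diagonal entries (1,1,1,1,1,1,1,1,1,1,1,2).

Now H_k = ker ∂_k / im ∂_{k+1}, so:

  H_0: rank C_0 − rank ∂_1 = 7 − 6 = 1, and the invariant factors of ∂_1 are all 1, so H_0 = Z.
  H_1: rank ker ∂_1 − rank ∂_2 = (18 − 6) − 12 = 0, and ∂_2 has invariant factor 2 > 1, so H_1 = Z/2.
  H_2: rank ker ∂_2 − rank ∂_3 = (12 − 12) − 0 = 0, and there is no ∂_3, so H_2 = 0.

(K is a triangulation of the real projective plane RP^2.)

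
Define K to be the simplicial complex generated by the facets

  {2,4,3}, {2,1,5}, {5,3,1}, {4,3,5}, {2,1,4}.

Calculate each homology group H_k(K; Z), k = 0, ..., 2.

Fix the vertex order 1 < 2 < 3 < 4 < 5 and write every simplex with vertices in increasing order. Then dim K = 2 and the simplices of K are:

  0-simplices (5): [1], [2], [3], [4], [5]
  1-simplices (10): [1,2], [1,3], [1,4], [1,5], [2,3], [2,4], [2,5], [3,4], [3,5], [4,5]
  2-simplices (5): [1,2,4], [1,2,5], [1,3,5], [2,3,4], [3,4,5]

so the chain groups are C_0 ≅ Z^5, C_1 ≅ Z^10, C_2 ≅ Z^5.

The boundary map ∂_1: C_1 → C_0 sends each edge [p,q] (with p < q) to q − p. For instance
  ∂[2,4] = [4] − [2].
The resulting 5×10 matrix has rank 4, and its Smith normal form has invariant factors (1,1,1,1).

∂_2: C_2 → C_1 acts by ∂[p,q,r] = [q,r] − [p,r] + [p,q]. For instance
  ∂[3,4,5] = [4,5] − [3,5] + [3,4],
  ∂[1,3,5] = [3,5] − [1,5] + [1,3].
The resulting 10×5 matrix has rank 5, and its Smith normal form has invariant factors (1,1,1,1,1).

Computing H_k = (kernel of ∂_k) / (image of ∂_{k+1}):

  H_0: rank C_0 − rank ∂_1 = 5 − 4 = 1, and the invariant factors of ∂_1 are all 1, so H_0 ≅ Z.
  H_1: rank ker ∂_1 − rank ∂_2 = (10 − 4) − 5 = 1, and the invariant factors of ∂_2 are all 1, so H_1 ≅ Z.
  H_2: rank ker ∂_2 − rank ∂_3 = (5 − 5) − 0 = 0, and there is no ∂_3, so H_2 ≅ 0.

As a check, the Euler characteristic is 5 − 10 + 5 = 0, which agrees with 1 − 1 + 0 = 0.

H_0 ≅ Z,  H_1 ≅ Z,  H_2 = 0.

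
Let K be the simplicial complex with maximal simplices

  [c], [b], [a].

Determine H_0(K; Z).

Fix the vertex order a < b < c and write every simplex with vertices in increasing order. Then dim K = 0 and the simplices of K are:

  0-simplices (3): a, b, c

giving chain groups C_0 ≅ Z^3.

From H_k ≅ ker(∂_k) / im(∂_{k+1}) we obtain:

  H_0: rank C_0 − rank ∂_1 = 3 − 0 = 3, and there is no ∂_1, so H_0 = Z^3.

H_0 ≅ Z^3.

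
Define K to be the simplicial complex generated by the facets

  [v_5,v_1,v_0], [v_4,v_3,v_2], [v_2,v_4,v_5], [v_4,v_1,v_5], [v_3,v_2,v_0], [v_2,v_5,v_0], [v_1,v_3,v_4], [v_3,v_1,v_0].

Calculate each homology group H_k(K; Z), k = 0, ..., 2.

H_0 = Z,  H_1 = 0,  H_2 = Z.

Take the total order v_0 < v_1 < v_2 < v_3 < v_4 < v_5 on the vertex set. Then K (dimension 2) consists of the simplices:

  0-simplices (6): [v_0], [v_1], [v_2], [v_3], [v_4], [v_5]
  1-simplices (12): [v_0,v_1], [v_0,v_2], [v_0,v_3], [v_0,v_5], [v_1,v_3], [v_1,v_4], [v_1,v_5], [v_2,v_3], [v_2,v_4], [v_2,v_5], [v_3,v_4], [v_4,v_5]
  2-simplices (8): [v_0,v_1,v_3], [v_0,v_1,v_5], [v_0,v_2,v_3], [v_0,v_2,v_5], [v_1,v_3,v_4], [v_1,v_4,v_5], [v_2,v_3,v_4], [v_2,v_4,v_5]

Hence C_0 ≅ Z^6, C_1 ≅ Z^12, C_2 ≅ Z^8.

Boundary ∂_1: C_1 → C_0 maps an edge to its endpoints' difference, ∂[p,q] = q − p.
As a 6×12 matrix over Z this has rank 5, with invariant factors (1,1,1,1,1).

The boundary map ∂_2: C_2 → C_1 acts by ∂[p,q,r] = [q,r] − [p,r] + [p,q]. For instance
  ∂[v_0,v_2,v_5] = [v_2,v_5] − [v_0,v_5] + [v_0,v_2],
  ∂[v_0,v_1,v_5] = [v_1,v_5] − [v_0,v_5] + [v_0,v_1].
The resulting 12×8 matrix has rank 7, and its Smith normal form has invariant factors (1,1,1,1,1,1,1).

Reading off H_k = ker ∂_k / im ∂_{k+1}:

  H_0: rank C_0 − rank ∂_1 = 6 − 5 = 1, and the invariant factors of ∂_1 are all 1, so H_0 ≅ Z.
  H_1: rank ker ∂_1 − rank ∂_2 = (12 − 5) − 7 = 0, and the invariant factors of ∂_2 are all 1, so H_1 ≅ 0.
  H_2: rank ker ∂_2 − rank ∂_3 = (8 − 7) − 0 = 1, and there is no ∂_3, so H_2 ≅ Z.

As a check, the Euler characteristic is 6 − 12 + 8 = 2, which agrees with 1 − 0 + 1 = 2.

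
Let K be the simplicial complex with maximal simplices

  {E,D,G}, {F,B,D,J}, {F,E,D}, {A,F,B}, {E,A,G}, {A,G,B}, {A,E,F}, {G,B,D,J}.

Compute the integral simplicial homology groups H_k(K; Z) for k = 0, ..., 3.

H_0 ≅ Z,  H_1 = 0,  H_2 ≅ Z,  H_3 = 0.

Take the total order A < B < D < E < F < G < J on the vertex set. Then K (dimension 3) consists of the simplices:

  0-simplices (7): A, B, D, E, F, G, J
  1-simplices (16): AB, AE, AF, AG, BD, BF, BG, BJ, DE, DF, DG, DJ, EF, EG, FJ, GJ
  2-simplices (13): ABF, ABG, AEF, AEG, BDF, BDG, BDJ, BFJ, BGJ, DEF, DEG, DFJ, DGJ
  3-simplices (2): BDFJ, BDGJ

so the chain groups are C_0 ≅ Z^7, C_1 ≅ Z^16, C_2 ≅ Z^13, C_3 ≅ Z^2.

The boundary map ∂_1: C_1 → C_0 sends each edge [p,q] (with p < q) to q − p. For instance
  ∂BF = F − B.
As a 7×16 matrix over Z this has rank 6, with invariant factors (1,1,1,1,1,1).

∂_2: C_2 → C_1 acts by ∂[p,q,r] = [q,r] − [p,r] + [p,q]. For instance
  ∂BDJ = DJ − BJ + BD,
  ∂BGJ = GJ − BJ + BG.
As a 16×13 matrix over Z this has rank 10, with invariant factors (1,1,1,1,1,1,1,1,1,1).

Boundary ∂_3: C_3 → C_2 sends each 3-simplex σ to the alternating sum Σ_i (−1)^i (σ with its i-th vertex removed). For instance
  ∂BDGJ = DGJ − BGJ + BDJ − BDG,
  ∂BDFJ = DFJ − BFJ + BDJ − BDF.
As a 13×2 matrix over Z this has rank 2, with invariant factors (1,1).

Now H_k = ker ∂_k / im ∂_{k+1}, so:

  H_0: rank C_0 − rank ∂_1 = 7 − 6 = 1, and the invariant factors of ∂_1 are all 1, so H_0 ≅ Z.
  H_1: rank ker ∂_1 − rank ∂_2 = (16 − 6) − 10 = 0, and the invariant factors of ∂_2 are all 1, so H_1 ≅ 0.
  H_2: rank ker ∂_2 − rank ∂_3 = (13 − 10) − 2 = 1, and the invariant factors of ∂_3 are all 1, so H_2 ≅ Z.
  H_3: rank ker ∂_3 − rank ∂_4 = (2 − 2) − 0 = 0, and there is no ∂_4, so H_3 ≅ 0.

As a check, the Euler characteristic is 7 − 16 + 13 − 2 = 2, which agrees with 1 − 0 + 1 − 0 = 2.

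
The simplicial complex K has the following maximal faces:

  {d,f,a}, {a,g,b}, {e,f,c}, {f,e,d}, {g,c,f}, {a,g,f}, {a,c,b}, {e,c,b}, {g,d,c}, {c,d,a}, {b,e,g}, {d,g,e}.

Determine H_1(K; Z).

Take the total order a < b < c < d < e < f < g on the vertex set. Then K (dimension 2) consists of the simplices:

  0-simplices (7): a, b, c, d, e, f, g
  1-simplices (18): ab, ac, ad, af, ag, bc, be, bg, cd, ce, cf, cg, de, df, dg, ef, eg, fg
  2-simplices (12): abc, abg, acd, adf, afg, bce, beg, cdg, cef, cfg, def, deg

so the chain groups are C_0 ≅ Z^7, C_1 ≅ Z^18, C_2 ≅ Z^12.

Boundary ∂_1: C_1 → C_0 is given by ∂[p,q] = [q] − [p]. For instance
  ∂cd = d − c.
As a 7×18 matrix over Z this has rank 6, with invariant factors (1,1,1,1,1,1).

∂_2: C_2 → C_1 sends each 2-simplex [p,q,r] to [q,r] − [p,r] + [p,q]. For instance
  ∂cdg = dg − cg + cd,
  ∂afg = fg − ag + af.
As a 18×12 matrix over Z this has rank 12, with invariant factors (1,1,1,1,1,1,1,1,1,1,1,2).

Computing H_k = (kernel of ∂_k) / (image of ∂_{k+1}):

  H_1: rank ker ∂_1 − rank ∂_2 = (18 − 6) − 12 = 0, and ∂_2 has invariant factor 2 > 1, so H_1 ≅ Z/2.

(K is a triangulation of the real projective plane RP^2.)

H_1 = Z/2.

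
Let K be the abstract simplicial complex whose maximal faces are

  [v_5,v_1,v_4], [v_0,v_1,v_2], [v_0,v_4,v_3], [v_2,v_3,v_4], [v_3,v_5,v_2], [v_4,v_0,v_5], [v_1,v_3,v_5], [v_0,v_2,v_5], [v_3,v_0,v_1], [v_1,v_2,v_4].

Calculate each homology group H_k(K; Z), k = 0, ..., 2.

Fix the vertex order v_0 < v_1 < v_2 < v_3 < v_4 < v_5 and write every simplex with vertices in increasing order. Then dim K = 2 and the simplices of K are:

  0-simplices (6): [v_0], [v_1], [v_2], [v_3], [v_4], [v_5]
  1-simplices (15): (15 of them)
  2-simplices (10): [v_0,v_1,v_2], [v_0,v_1,v_3], [v_0,v_2,v_5], [v_0,v_3,v_4], [v_0,v_4,v_5], [v_1,v_2,v_4], [v_1,v_3,v_5], [v_1,v_4,v_5], [v_2,v_3,v_4], [v_2,v_3,v_5]

so the chain groups are C_0 ≅ Z^6, C_1 ≅ Z^15, C_2 ≅ Z^10.

Boundary ∂_1: C_1 → C_0 sends each edge [p,q] (with p < q) to q − p. For instance
  ∂[v_3,v_5] = [v_5] − [v_3].
As a 6×15 matrix over Z this has rank 5, with invariant factors (1,1,1,1,1).

∂_2: C_2 → C_1 maps a triangle to the signed sum of its edges. For instance
  ∂[v_2,v_3,v_4] = [v_3,v_4] − [v_2,v_4] + [v_2,v_3],
  ∂[v_1,v_3,v_5] = [v_3,v_5] − [v_1,v_5] + [v_1,v_3].
The 15×10 boundary matrix has rank 10 and Smith normal form diag(1,1,1,1,1,1,1,1,1,2).

Reading off H_k = ker ∂_k / im ∂_{k+1}:

  H_0: rank C_0 − rank ∂_1 = 6 − 5 = 1, and the invariant factors of ∂_1 are all 1, so H_0 = Z.
  H_1: rank ker ∂_1 − rank ∂_2 = (15 − 5) − 10 = 0, and ∂_2 has invariant factor 2 > 1, so H_1 = Z_2.
  H_2: rank ker ∂_2 − rank ∂_3 = (10 − 10) − 0 = 0, and there is no ∂_3, so H_2 = 0.

H_0 = Z,  H_1 = Z_2,  H_2 = 0.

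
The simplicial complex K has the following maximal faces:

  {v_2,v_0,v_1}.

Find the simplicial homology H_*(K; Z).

Take the total order v_0 < v_1 < v_2 on the vertex set. Then K (dimension 2) consists of the simplices:

  0-simplices (3): [v_0], [v_1], [v_2]
  1-simplices (3): [v_0,v_1], [v_0,v_2], [v_1,v_2]
  2-simplices (1): [v_0,v_1,v_2]

so the chain groups are C_0 ≅ Z^3, C_1 ≅ Z^3, C_2 ≅ Z^1.

∂_1: C_1 → C_0 sends each edge [p,q] (with p < q) to q − p. For instance
  ∂[v_0,v_1] = [v_1] − [v_0].
As a 3×3 matrix over Z this has rank 2, with invariant factors (1,1).

Boundary ∂_2: C_2 → C_1 acts by ∂[p,q,r] = [q,r] − [p,r] + [p,q]. For instance
  ∂[v_0,v_1,v_2] = [v_1,v_2] − [v_0,v_2] + [v_0,v_1].
The resulting 3×1 matrix has rank 1, and its Smith normal form has invariant factors (1).

Now H_k = ker ∂_k / im ∂_{k+1}, so:

  H_0: rank C_0 − rank ∂_1 = 3 − 2 = 1, and the invariant factors of ∂_1 are all 1, so H_0 = Z.
  H_1: rank ker ∂_1 − rank ∂_2 = (3 − 2) − 1 = 0, and the invariant factors of ∂_2 are all 1, so H_1 = 0.
  H_2: rank ker ∂_2 − rank ∂_3 = (1 − 1) − 0 = 0, and there is no ∂_3, so H_2 = 0.

(K is a triangulation of the 2-simplex.)

H_0 = Z,  H_1 = 0,  H_2 = 0.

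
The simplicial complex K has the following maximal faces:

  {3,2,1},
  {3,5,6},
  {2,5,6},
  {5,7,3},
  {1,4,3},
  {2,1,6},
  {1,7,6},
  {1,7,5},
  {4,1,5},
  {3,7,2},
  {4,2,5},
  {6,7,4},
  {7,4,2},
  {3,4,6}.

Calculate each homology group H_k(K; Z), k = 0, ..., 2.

Order the vertices as 1 < 2 < 3 < 4 < 5 < 6 < 7. Listing each simplex with vertices in this order, K has dimension 2 with simplices:

  0-simplices (7): [1], [2], [3], [4], [5], [6], [7]
  1-simplices (21): [1,2], [1,3], [1,4], [1,5], [1,6], [1,7], [2,3], [2,4], [2,5], [2,6], [2,7], [3,4], [3,5], [3,6], [3,7], [4,5], [4,6], [4,7], [5,6], [5,7], [6,7]
  2-simplices (14): [1,2,3], [1,2,6], [1,3,4], [1,4,5], [1,5,7], [1,6,7], [2,3,7], [2,4,5], [2,4,7], [2,5,6], [3,4,6], [3,5,6], [3,5,7], [4,6,7]

Hence C_0 ≅ Z^7, C_1 ≅ Z^21, C_2 ≅ Z^14.

The boundary map ∂_1: C_1 → C_0 is given by ∂[p,q] = [q] − [p]. For instance
  ∂[6,7] = [7] − [6].
This gives a 7×21 integer matrix of rank 6; reducing to Smith normal form yields diagonal entries (1,1,1,1,1,1).

∂_2: C_2 → C_1 maps a triangle to the signed sum of its edges. For instance
  ∂[1,2,3] = [2,3] − [1,3] + [1,2],
  ∂[3,4,6] = [4,6] − [3,6] + [3,4].
This gives a 21×14 integer matrix of rank 13; reducing to Smith normal form yields diagonal entries (1,1,1,1,1,1,1,1,1,1,1,1,1).

Computing H_k = (kernel of ∂_k) / (image of ∂_{k+1}):

  H_0: rank C_0 − rank ∂_1 = 7 − 6 = 1, and the invariant factors of ∂_1 are all 1, so H_0 ≅ Z.
  H_1: rank ker ∂_1 − rank ∂_2 = (21 − 6) − 13 = 2, and the invariant factors of ∂_2 are all 1, so H_1 ≅ Z^2.
  H_2: rank ker ∂_2 − rank ∂_3 = (14 − 13) − 0 = 1, and there is no ∂_3, so H_2 ≅ Z.

(K is a triangulation of the torus T^2.)

H_0 = Z,  H_1 = Z^2,  H_2 = Z.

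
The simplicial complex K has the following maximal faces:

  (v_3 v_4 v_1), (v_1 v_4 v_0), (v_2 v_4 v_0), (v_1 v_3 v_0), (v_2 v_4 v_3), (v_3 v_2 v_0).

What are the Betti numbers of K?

We work with the vertex ordering v_0 < v_1 < v_2 < v_3 < v_4. The simplices of K, each written with vertices in increasing order, are:

  0-simplices (5): [v_0], [v_1], [v_2], [v_3], [v_4]
  1-simplices (9): [v_0,v_1], [v_0,v_2], [v_0,v_3], [v_0,v_4], [v_1,v_3], [v_1,v_4], [v_2,v_3], [v_2,v_4], [v_3,v_4]
  2-simplices (6): [v_0,v_1,v_3], [v_0,v_1,v_4], [v_0,v_2,v_3], [v_0,v_2,v_4], [v_1,v_3,v_4], [v_2,v_3,v_4]

so the chain groups are C_0 ≅ Z^5, C_1 ≅ Z^9, C_2 ≅ Z^6.

Boundary ∂_1: C_1 → C_0 maps an edge to its endpoints' difference, ∂[p,q] = q − p. For instance
  ∂[v_2,v_4] = [v_4] − [v_2].
This gives a 5×9 integer matrix of rank 4; reducing to Smith normal form yields diagonal entries (1,1,1,1).

The boundary map ∂_2: C_2 → C_1 acts by ∂[p,q,r] = [q,r] − [p,r] + [p,q]. For instance
  ∂[v_0,v_2,v_3] = [v_2,v_3] − [v_0,v_3] + [v_0,v_2],
  ∂[v_0,v_2,v_4] = [v_2,v_4] − [v_0,v_4] + [v_0,v_2].
This gives a 9×6 integer matrix of rank 5; reducing to Smith normal form yields diagonal entries (1,1,1,1,1).

Now H_k = ker ∂_k / im ∂_{k+1}, so:

  H_0: rank C_0 − rank ∂_1 = 5 − 4 = 1, and the invariant factors of ∂_1 are all 1, so H_0 ≅ Z.
  H_1: rank ker ∂_1 − rank ∂_2 = (9 − 4) − 5 = 0, and the invariant factors of ∂_2 are all 1, so H_1 ≅ 0.
  H_2: rank ker ∂_2 − rank ∂_3 = (6 − 5) − 0 = 1, and there is no ∂_3, so H_2 ≅ Z.

Hence the Betti numbers are b_0 = 1, b_1 = 0, b_2 = 1.

b_0 = 1, b_1 = 0, b_2 = 1.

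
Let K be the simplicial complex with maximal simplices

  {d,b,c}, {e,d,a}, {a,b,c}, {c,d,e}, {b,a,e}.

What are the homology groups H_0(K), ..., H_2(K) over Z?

K has 5 vertices, 10 edges, 5 triangles.
rank ∂_0 = 0, rank ∂_1 = 4 ⇒ b_0 = 5 − 0 − 4 = 1; all invariant factors of ∂_1 are 1 so no torsion. So H_0 = Z.
rank ∂_1 = 4, rank ∂_2 = 5 ⇒ b_1 = 10 − 4 − 5 = 1; all invariant factors of ∂_2 are 1 so no torsion. So H_1 = Z.
rank ∂_2 = 5, rank ∂_3 = 0 ⇒ b_2 = 5 − 5 − 0 = 0. So H_2 = 0.

H_0 = Z,  H_1 = Z,  H_2 = 0.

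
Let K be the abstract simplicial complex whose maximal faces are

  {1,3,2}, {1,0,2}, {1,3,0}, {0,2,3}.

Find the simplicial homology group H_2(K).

H_2 ≅ Z.

Fix the vertex order 0 < 1 < 2 < 3 and write every simplex with vertices in increasing order. Then dim K = 2 and the simplices of K are:

  0-simplices (4): [0], [1], [2], [3]
  1-simplices (6): [0,1], [0,2], [0,3], [1,2], [1,3], [2,3]
  2-simplices (4): [0,1,2], [0,1,3], [0,2,3], [1,2,3]

so the chain groups are C_0 ≅ Z^4, C_1 ≅ Z^6, C_2 ≅ Z^4.

Boundary ∂_1: C_1 → C_0 maps an edge to its endpoints' difference, ∂[p,q] = q − p. For instance
  ∂[0,2] = [2] − [0].
The 4×6 boundary matrix has rank 3 and Smith normal form diag(1,1,1).

Boundary ∂_2: C_2 → C_1 maps a triangle to the signed sum of its edges. For instance
  ∂[0,1,2] = [1,2] − [0,2] + [0,1],
  ∂[0,1,3] = [1,3] − [0,3] + [0,1].
As a 6×4 matrix over Z this has rank 3, with invariant factors (1,1,1).

Reading off H_k = ker ∂_k / im ∂_{k+1}:

  H_2: rank ker ∂_2 − rank ∂_3 = (4 − 3) − 0 = 1, and there is no ∂_3, so H_2 = Z.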